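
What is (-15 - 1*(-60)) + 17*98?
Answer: 1711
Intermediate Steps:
(-15 - 1*(-60)) + 17*98 = (-15 + 60) + 1666 = 45 + 1666 = 1711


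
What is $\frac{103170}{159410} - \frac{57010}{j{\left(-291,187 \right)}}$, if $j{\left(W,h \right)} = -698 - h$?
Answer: $\frac{9662389}{148503} \approx 65.065$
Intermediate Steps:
$\frac{103170}{159410} - \frac{57010}{j{\left(-291,187 \right)}} = \frac{103170}{159410} - \frac{57010}{-698 - 187} = 103170 \cdot \frac{1}{159410} - \frac{57010}{-698 - 187} = \frac{543}{839} - \frac{57010}{-885} = \frac{543}{839} - - \frac{11402}{177} = \frac{543}{839} + \frac{11402}{177} = \frac{9662389}{148503}$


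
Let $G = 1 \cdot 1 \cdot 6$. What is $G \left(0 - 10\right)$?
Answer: $-60$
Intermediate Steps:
$G = 6$ ($G = 1 \cdot 6 = 6$)
$G \left(0 - 10\right) = 6 \left(0 - 10\right) = 6 \left(-10\right) = -60$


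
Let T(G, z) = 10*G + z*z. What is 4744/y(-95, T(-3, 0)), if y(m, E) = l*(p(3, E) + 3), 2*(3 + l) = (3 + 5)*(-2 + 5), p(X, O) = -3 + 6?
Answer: 2372/27 ≈ 87.852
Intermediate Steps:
p(X, O) = 3
l = 9 (l = -3 + ((3 + 5)*(-2 + 5))/2 = -3 + (8*3)/2 = -3 + (1/2)*24 = -3 + 12 = 9)
T(G, z) = z**2 + 10*G (T(G, z) = 10*G + z**2 = z**2 + 10*G)
y(m, E) = 54 (y(m, E) = 9*(3 + 3) = 9*6 = 54)
4744/y(-95, T(-3, 0)) = 4744/54 = 4744*(1/54) = 2372/27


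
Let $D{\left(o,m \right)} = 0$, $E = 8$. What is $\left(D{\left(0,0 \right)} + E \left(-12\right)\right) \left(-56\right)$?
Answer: $5376$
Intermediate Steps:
$\left(D{\left(0,0 \right)} + E \left(-12\right)\right) \left(-56\right) = \left(0 + 8 \left(-12\right)\right) \left(-56\right) = \left(0 - 96\right) \left(-56\right) = \left(-96\right) \left(-56\right) = 5376$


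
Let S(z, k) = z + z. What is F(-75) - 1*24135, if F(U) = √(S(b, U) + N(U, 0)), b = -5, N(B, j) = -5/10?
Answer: -24135 + I*√42/2 ≈ -24135.0 + 3.2404*I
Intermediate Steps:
N(B, j) = -½ (N(B, j) = -5*⅒ = -½)
S(z, k) = 2*z
F(U) = I*√42/2 (F(U) = √(2*(-5) - ½) = √(-10 - ½) = √(-21/2) = I*√42/2)
F(-75) - 1*24135 = I*√42/2 - 1*24135 = I*√42/2 - 24135 = -24135 + I*√42/2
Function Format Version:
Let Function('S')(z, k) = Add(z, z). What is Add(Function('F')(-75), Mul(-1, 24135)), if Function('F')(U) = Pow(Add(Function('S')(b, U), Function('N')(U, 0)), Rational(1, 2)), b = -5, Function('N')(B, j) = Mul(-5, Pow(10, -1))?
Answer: Add(-24135, Mul(Rational(1, 2), I, Pow(42, Rational(1, 2)))) ≈ Add(-24135., Mul(3.2404, I))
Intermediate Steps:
Function('N')(B, j) = Rational(-1, 2) (Function('N')(B, j) = Mul(-5, Rational(1, 10)) = Rational(-1, 2))
Function('S')(z, k) = Mul(2, z)
Function('F')(U) = Mul(Rational(1, 2), I, Pow(42, Rational(1, 2))) (Function('F')(U) = Pow(Add(Mul(2, -5), Rational(-1, 2)), Rational(1, 2)) = Pow(Add(-10, Rational(-1, 2)), Rational(1, 2)) = Pow(Rational(-21, 2), Rational(1, 2)) = Mul(Rational(1, 2), I, Pow(42, Rational(1, 2))))
Add(Function('F')(-75), Mul(-1, 24135)) = Add(Mul(Rational(1, 2), I, Pow(42, Rational(1, 2))), Mul(-1, 24135)) = Add(Mul(Rational(1, 2), I, Pow(42, Rational(1, 2))), -24135) = Add(-24135, Mul(Rational(1, 2), I, Pow(42, Rational(1, 2))))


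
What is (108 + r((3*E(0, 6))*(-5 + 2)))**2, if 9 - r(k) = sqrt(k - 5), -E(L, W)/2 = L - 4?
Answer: (117 - I*sqrt(77))**2 ≈ 13612.0 - 2053.3*I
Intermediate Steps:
E(L, W) = 8 - 2*L (E(L, W) = -2*(L - 4) = -2*(-4 + L) = 8 - 2*L)
r(k) = 9 - sqrt(-5 + k) (r(k) = 9 - sqrt(k - 5) = 9 - sqrt(-5 + k))
(108 + r((3*E(0, 6))*(-5 + 2)))**2 = (108 + (9 - sqrt(-5 + (3*(8 - 2*0))*(-5 + 2))))**2 = (108 + (9 - sqrt(-5 + (3*(8 + 0))*(-3))))**2 = (108 + (9 - sqrt(-5 + (3*8)*(-3))))**2 = (108 + (9 - sqrt(-5 + 24*(-3))))**2 = (108 + (9 - sqrt(-5 - 72)))**2 = (108 + (9 - sqrt(-77)))**2 = (108 + (9 - I*sqrt(77)))**2 = (117 - I*sqrt(77))**2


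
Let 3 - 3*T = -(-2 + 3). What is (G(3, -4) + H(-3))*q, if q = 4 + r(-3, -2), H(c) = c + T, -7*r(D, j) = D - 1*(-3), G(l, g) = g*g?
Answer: 172/3 ≈ 57.333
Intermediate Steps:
G(l, g) = g²
r(D, j) = -3/7 - D/7 (r(D, j) = -(D - 1*(-3))/7 = -(D + 3)/7 = -(3 + D)/7 = -3/7 - D/7)
T = 4/3 (T = 1 - (-1)*(-2 + 3)/3 = 1 - (-1)/3 = 1 - ⅓*(-1) = 1 + ⅓ = 4/3 ≈ 1.3333)
H(c) = 4/3 + c (H(c) = c + 4/3 = 4/3 + c)
q = 4 (q = 4 + (-3/7 - ⅐*(-3)) = 4 + (-3/7 + 3/7) = 4 + 0 = 4)
(G(3, -4) + H(-3))*q = ((-4)² + (4/3 - 3))*4 = (16 - 5/3)*4 = (43/3)*4 = 172/3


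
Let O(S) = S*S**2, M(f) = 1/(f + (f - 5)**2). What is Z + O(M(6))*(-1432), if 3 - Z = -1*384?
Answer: 131309/343 ≈ 382.83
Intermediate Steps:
M(f) = 1/(f + (-5 + f)**2)
Z = 387 (Z = 3 - (-1)*384 = 3 - 1*(-384) = 3 + 384 = 387)
O(S) = S**3
Z + O(M(6))*(-1432) = 387 + (1/(6 + (-5 + 6)**2))**3*(-1432) = 387 + (1/(6 + 1**2))**3*(-1432) = 387 + (1/(6 + 1))**3*(-1432) = 387 + (1/7)**3*(-1432) = 387 + (1/343)*(-1432) = 387 - 1432/343 = 131309/343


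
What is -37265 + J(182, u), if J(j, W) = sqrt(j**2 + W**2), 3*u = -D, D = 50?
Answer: -37265 + 2*sqrt(75154)/3 ≈ -37082.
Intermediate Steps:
u = -50/3 (u = (-1*50)/3 = (1/3)*(-50) = -50/3 ≈ -16.667)
J(j, W) = sqrt(W**2 + j**2)
-37265 + J(182, u) = -37265 + sqrt((-50/3)**2 + 182**2) = -37265 + sqrt(2500/9 + 33124) = -37265 + sqrt(300616/9) = -37265 + 2*sqrt(75154)/3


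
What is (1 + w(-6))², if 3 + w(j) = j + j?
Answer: 196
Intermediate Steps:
w(j) = -3 + 2*j (w(j) = -3 + (j + j) = -3 + 2*j)
(1 + w(-6))² = (1 + (-3 + 2*(-6)))² = (1 + (-3 - 12))² = (1 - 15)² = (-14)² = 196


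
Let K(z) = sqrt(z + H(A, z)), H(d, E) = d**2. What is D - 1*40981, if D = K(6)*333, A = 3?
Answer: -40981 + 333*sqrt(15) ≈ -39691.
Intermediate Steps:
K(z) = sqrt(9 + z) (K(z) = sqrt(z + 3**2) = sqrt(z + 9) = sqrt(9 + z))
D = 333*sqrt(15) (D = sqrt(9 + 6)*333 = sqrt(15)*333 = 333*sqrt(15) ≈ 1289.7)
D - 1*40981 = 333*sqrt(15) - 1*40981 = 333*sqrt(15) - 40981 = -40981 + 333*sqrt(15)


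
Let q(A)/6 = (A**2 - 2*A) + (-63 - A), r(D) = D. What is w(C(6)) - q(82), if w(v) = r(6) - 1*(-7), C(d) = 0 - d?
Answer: -38477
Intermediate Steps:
C(d) = -d
w(v) = 13 (w(v) = 6 - 1*(-7) = 6 + 7 = 13)
q(A) = -378 - 18*A + 6*A**2 (q(A) = 6*((A**2 - 2*A) + (-63 - A)) = 6*(-63 + A**2 - 3*A) = -378 - 18*A + 6*A**2)
w(C(6)) - q(82) = 13 - (-378 - 18*82 + 6*82**2) = 13 - (-378 - 1476 + 6*6724) = 13 - (-378 - 1476 + 40344) = 13 - 1*38490 = 13 - 38490 = -38477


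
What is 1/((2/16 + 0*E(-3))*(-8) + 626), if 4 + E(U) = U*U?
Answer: 1/625 ≈ 0.0016000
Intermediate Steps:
E(U) = -4 + U² (E(U) = -4 + U*U = -4 + U²)
1/((2/16 + 0*E(-3))*(-8) + 626) = 1/((2/16 + 0*(-4 + (-3)²))*(-8) + 626) = 1/((2*(1/16) + 0*(-4 + 9))*(-8) + 626) = 1/((⅛ + 0*5)*(-8) + 626) = 1/((⅛ + 0)*(-8) + 626) = 1/((⅛)*(-8) + 626) = 1/(-1 + 626) = 1/625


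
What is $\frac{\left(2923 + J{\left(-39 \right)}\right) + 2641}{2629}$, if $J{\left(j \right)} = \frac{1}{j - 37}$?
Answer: $\frac{422863}{199804} \approx 2.1164$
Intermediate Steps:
$J{\left(j \right)} = \frac{1}{-37 + j}$
$\frac{\left(2923 + J{\left(-39 \right)}\right) + 2641}{2629} = \frac{\left(2923 + \frac{1}{-37 - 39}\right) + 2641}{2629} = \left(\left(2923 + \frac{1}{-76}\right) + 2641\right) \frac{1}{2629} = \left(\left(2923 - \frac{1}{76}\right) + 2641\right) \frac{1}{2629} = \left(\frac{222147}{76} + 2641\right) \frac{1}{2629} = \frac{422863}{76} \cdot \frac{1}{2629} = \frac{422863}{199804}$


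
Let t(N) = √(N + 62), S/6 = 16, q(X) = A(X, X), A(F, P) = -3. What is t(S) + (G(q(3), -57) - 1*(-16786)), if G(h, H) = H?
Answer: 16729 + √158 ≈ 16742.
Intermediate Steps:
q(X) = -3
S = 96 (S = 6*16 = 96)
t(N) = √(62 + N)
t(S) + (G(q(3), -57) - 1*(-16786)) = √(62 + 96) + (-57 - 1*(-16786)) = √158 + (-57 + 16786) = √158 + 16729 = 16729 + √158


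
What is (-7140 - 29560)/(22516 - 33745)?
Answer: 36700/11229 ≈ 3.2683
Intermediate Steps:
(-7140 - 29560)/(22516 - 33745) = -36700/(-11229) = -36700*(-1/11229) = 36700/11229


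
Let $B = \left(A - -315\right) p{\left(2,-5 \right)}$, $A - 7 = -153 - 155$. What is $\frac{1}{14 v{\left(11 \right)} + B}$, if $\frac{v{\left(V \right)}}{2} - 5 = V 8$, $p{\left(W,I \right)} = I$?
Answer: $\frac{1}{2534} \approx 0.00039463$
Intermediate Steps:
$A = -301$ ($A = 7 - 308 = -301$)
$v{\left(V \right)} = 10 + 16 V$ ($v{\left(V \right)} = 10 + 2 V 8 = 10 + 2 \cdot 8 V = 10 + 16 V$)
$B = -70$ ($B = \left(-301 - -315\right) \left(-5\right) = \left(-301 + 315\right) \left(-5\right) = 14 \left(-5\right) = -70$)
$\frac{1}{14 v{\left(11 \right)} + B} = \frac{1}{14 \left(10 + 16 \cdot 11\right) - 70} = \frac{1}{14 \left(10 + 176\right) - 70} = \frac{1}{14 \cdot 186 - 70} = \frac{1}{2604 - 70} = \frac{1}{2534}$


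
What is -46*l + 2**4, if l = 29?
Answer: -1318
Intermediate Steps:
-46*l + 2**4 = -46*29 + 2**4 = -1334 + 16 = -1318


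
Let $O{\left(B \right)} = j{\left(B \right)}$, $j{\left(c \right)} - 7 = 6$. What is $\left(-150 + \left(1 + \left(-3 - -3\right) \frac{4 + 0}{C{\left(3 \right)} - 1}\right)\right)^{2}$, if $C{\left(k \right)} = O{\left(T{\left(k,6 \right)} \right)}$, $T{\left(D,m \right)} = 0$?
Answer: $22201$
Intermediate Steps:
$j{\left(c \right)} = 13$ ($j{\left(c \right)} = 7 + 6 = 13$)
$O{\left(B \right)} = 13$
$C{\left(k \right)} = 13$
$\left(-150 + \left(1 + \left(-3 - -3\right) \frac{4 + 0}{C{\left(3 \right)} - 1}\right)\right)^{2} = \left(-150 + \left(1 + \left(-3 - -3\right) \frac{4 + 0}{13 - 1}\right)\right)^{2} = \left(-150 + \left(1 + \left(-3 + 3\right) \frac{4}{12}\right)\right)^{2} = \left(-150 + \left(1 + 0 \cdot 4 \cdot \frac{1}{12}\right)\right)^{2} = \left(-150 + \left(1 + 0 \cdot \frac{1}{3}\right)\right)^{2} = \left(-150 + \left(1 + 0\right)\right)^{2} = \left(-150 + 1\right)^{2} = \left(-149\right)^{2} = 22201$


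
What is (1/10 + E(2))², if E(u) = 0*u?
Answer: 1/100 ≈ 0.010000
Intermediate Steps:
E(u) = 0
(1/10 + E(2))² = (1/10 + 0)² = (⅒ + 0)² = (⅒)² = 1/100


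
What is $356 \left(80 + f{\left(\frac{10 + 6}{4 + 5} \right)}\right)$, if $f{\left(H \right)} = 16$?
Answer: $34176$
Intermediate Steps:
$356 \left(80 + f{\left(\frac{10 + 6}{4 + 5} \right)}\right) = 356 \left(80 + 16\right) = 356 \cdot 96 = 34176$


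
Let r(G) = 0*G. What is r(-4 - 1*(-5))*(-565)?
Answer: 0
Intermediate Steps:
r(G) = 0
r(-4 - 1*(-5))*(-565) = 0*(-565) = 0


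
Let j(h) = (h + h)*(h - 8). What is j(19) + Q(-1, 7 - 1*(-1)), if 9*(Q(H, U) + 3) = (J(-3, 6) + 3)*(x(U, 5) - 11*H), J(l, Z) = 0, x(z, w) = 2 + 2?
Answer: 420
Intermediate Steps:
x(z, w) = 4
Q(H, U) = -5/3 - 11*H/3 (Q(H, U) = -3 + ((0 + 3)*(4 - 11*H))/9 = -3 + (3*(4 - 11*H))/9 = -3 + (12 - 33*H)/9 = -3 + (4/3 - 11*H/3) = -5/3 - 11*H/3)
j(h) = 2*h*(-8 + h) (j(h) = (2*h)*(-8 + h) = 2*h*(-8 + h))
j(19) + Q(-1, 7 - 1*(-1)) = 2*19*(-8 + 19) + (-5/3 - 11/3*(-1)) = 2*19*11 + (-5/3 + 11/3) = 418 + 2 = 420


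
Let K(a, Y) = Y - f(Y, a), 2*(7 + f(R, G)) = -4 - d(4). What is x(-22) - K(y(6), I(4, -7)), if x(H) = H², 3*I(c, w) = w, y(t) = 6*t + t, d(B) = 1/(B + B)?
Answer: 22909/48 ≈ 477.27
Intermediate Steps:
d(B) = 1/(2*B)
y(t) = 7*t
I(c, w) = w/3
f(R, G) = -145/16 (f(R, G) = -7 + (-4 - 1/(2*4))/2 = -7 + (-4 - 1*⅛)/2 = -7 + (-4 - ⅛)/2 = -7 + (½)*(-33/8) = -7 - 33/16 = -145/16)
K(a, Y) = 145/16 + Y (K(a, Y) = Y - 1*(-145/16) = Y + 145/16 = 145/16 + Y)
x(-22) - K(y(6), I(4, -7)) = (-22)² - (145/16 + (⅓)*(-7)) = 484 - (145/16 - 7/3) = 484 - 1*323/48 = 484 - 323/48 = 22909/48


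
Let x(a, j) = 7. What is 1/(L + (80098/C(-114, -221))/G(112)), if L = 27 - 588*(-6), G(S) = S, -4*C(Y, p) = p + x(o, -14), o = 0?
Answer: 2996/10690829 ≈ 0.00028024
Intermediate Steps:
C(Y, p) = -7/4 - p/4 (C(Y, p) = -(p + 7)/4 = -(7 + p)/4 = -7/4 - p/4)
L = 3555 (L = 27 - 84*(-42) = 27 + 3528 = 3555)
1/(L + (80098/C(-114, -221))/G(112)) = 1/(3555 + (80098/(-7/4 - ¼*(-221)))/112) = 1/(3555 + (80098/(-7/4 + 221/4))*(1/112)) = 1/(3555 + (80098/(107/2))*(1/112)) = 1/(3555 + (80098*(2/107))*(1/112)) = 1/(3555 + (160196/107)*(1/112)) = 1/(3555 + 40049/2996) = 1/(10690829/2996) = 2996/10690829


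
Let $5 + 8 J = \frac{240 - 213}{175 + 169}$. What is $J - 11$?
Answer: $- \frac{31965}{2752} \approx -11.615$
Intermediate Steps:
$J = - \frac{1693}{2752}$ ($J = - \frac{5}{8} + \frac{\left(240 - 213\right) \frac{1}{175 + 169}}{8} = - \frac{5}{8} + \frac{27 \cdot \frac{1}{344}}{8} = - \frac{5}{8} + \frac{1}{8} \cdot \frac{27}{344} = - \frac{5}{8} + \frac{27}{2752} = - \frac{1693}{2752} \approx -0.61519$)
$J - 11 = - \frac{1693}{2752} - 11 = - \frac{31965}{2752}$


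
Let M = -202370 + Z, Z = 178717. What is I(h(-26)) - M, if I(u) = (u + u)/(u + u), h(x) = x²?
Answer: 23654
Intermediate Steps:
I(u) = 1 (I(u) = (2*u)/((2*u)) = (2*u)*(1/(2*u)) = 1)
M = -23653 (M = -202370 + 178717 = -23653)
I(h(-26)) - M = 1 - 1*(-23653) = 1 + 23653 = 23654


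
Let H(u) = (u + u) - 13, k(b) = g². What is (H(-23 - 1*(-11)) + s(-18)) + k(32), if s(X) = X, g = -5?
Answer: -30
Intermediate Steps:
k(b) = 25 (k(b) = (-5)² = 25)
H(u) = -13 + 2*u (H(u) = 2*u - 13 = -13 + 2*u)
(H(-23 - 1*(-11)) + s(-18)) + k(32) = ((-13 + 2*(-23 - 1*(-11))) - 18) + 25 = ((-13 + 2*(-23 + 11)) - 18) + 25 = ((-13 + 2*(-12)) - 18) + 25 = ((-13 - 24) - 18) + 25 = (-37 - 18) + 25 = -55 + 25 = -30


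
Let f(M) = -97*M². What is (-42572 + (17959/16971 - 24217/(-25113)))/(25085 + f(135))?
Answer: 1007945256249/41263505893390 ≈ 0.024427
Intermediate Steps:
(-42572 + (17959/16971 - 24217/(-25113)))/(25085 + f(135)) = (-42572 + (17959/16971 - 24217/(-25113)))/(25085 - 97*135²) = (-42572 + (17959*(1/16971) - 24217*(-1/25113)))/(25085 - 97*18225) = (-42572 + (17959/16971 + 24217/25113))/(25085 - 1767825) = (-42572 + 95776786/47354747)/(-1742740) = -2015890512498/47354747*(-1/1742740) = 1007945256249/41263505893390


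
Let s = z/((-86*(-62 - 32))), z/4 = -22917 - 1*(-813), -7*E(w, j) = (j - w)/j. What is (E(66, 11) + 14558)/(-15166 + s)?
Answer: -205962131/214708130 ≈ -0.95927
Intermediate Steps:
E(w, j) = -(j - w)/(7*j)
z = -88416 (z = 4*(-22917 - 1*(-813)) = 4*(-22917 + 813) = 4*(-22104) = -88416)
s = -22104/2021 (s = -88416*(-1/(86*(-62 - 32))) = -88416/((-86*(-94))) = -88416/8084 = -88416*1/8084 = -22104/2021 ≈ -10.937)
(E(66, 11) + 14558)/(-15166 + s) = ((⅐)*(66 - 1*11)/11 + 14558)/(-15166 - 22104/2021) = ((⅐)*(1/11)*(66 - 11) + 14558)/(-30672590/2021) = ((⅐)*(1/11)*55 + 14558)*(-2021/30672590) = (5/7 + 14558)*(-2021/30672590) = (101911/7)*(-2021/30672590) = -205962131/214708130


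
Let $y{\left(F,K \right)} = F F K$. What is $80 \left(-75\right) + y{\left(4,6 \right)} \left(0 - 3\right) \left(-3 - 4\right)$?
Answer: $-3984$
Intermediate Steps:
$y{\left(F,K \right)} = K F^{2}$ ($y{\left(F,K \right)} = F^{2} K = K F^{2}$)
$80 \left(-75\right) + y{\left(4,6 \right)} \left(0 - 3\right) \left(-3 - 4\right) = 80 \left(-75\right) + 6 \cdot 4^{2} \left(0 - 3\right) \left(-3 - 4\right) = -6000 + 6 \cdot 16 \left(\left(-3\right) \left(-7\right)\right) = -6000 + 96 \cdot 21 = -6000 + 2016 = -3984$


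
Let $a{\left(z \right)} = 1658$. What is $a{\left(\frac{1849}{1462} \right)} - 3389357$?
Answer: $-3387699$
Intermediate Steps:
$a{\left(\frac{1849}{1462} \right)} - 3389357 = 1658 - 3389357 = -3387699$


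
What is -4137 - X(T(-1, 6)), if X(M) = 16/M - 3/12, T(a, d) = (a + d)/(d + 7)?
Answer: -83567/20 ≈ -4178.4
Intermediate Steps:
T(a, d) = (a + d)/(7 + d)
X(M) = -1/4 + 16/M (X(M) = 16/M - 3*1/12 = 16/M - 1/4 = -1/4 + 16/M)
-4137 - X(T(-1, 6)) = -4137 - (64 - (-1 + 6)/(7 + 6))/(4*((-1 + 6)/(7 + 6))) = -4137 - (64 - 5/13)/(4*(5/13)) = -4137 - (64 - 5/13)/(4*((1/13)*5)) = -4137 - (64 - 1*5/13)/(4*5/13) = -4137 - 13*(64 - 5/13)/(4*5) = -4137 - 13*827/(4*5*13) = -4137 - 1*827/20 = -4137 - 827/20 = -83567/20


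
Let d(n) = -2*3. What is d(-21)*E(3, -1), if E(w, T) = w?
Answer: -18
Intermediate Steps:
d(n) = -6
d(-21)*E(3, -1) = -6*3 = -18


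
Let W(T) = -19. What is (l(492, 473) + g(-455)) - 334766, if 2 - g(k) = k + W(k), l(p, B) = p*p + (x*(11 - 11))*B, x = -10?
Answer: -92226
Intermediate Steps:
l(p, B) = p² (l(p, B) = p*p + (-10*(11 - 11))*B = p² + (-10*0)*B = p² + 0*B = p² + 0 = p²)
g(k) = 21 - k (g(k) = 2 - (k - 19) = 2 - (-19 + k) = 2 + (19 - k) = 21 - k)
(l(492, 473) + g(-455)) - 334766 = (492² + (21 - 1*(-455))) - 334766 = (242064 + (21 + 455)) - 334766 = (242064 + 476) - 334766 = 242540 - 334766 = -92226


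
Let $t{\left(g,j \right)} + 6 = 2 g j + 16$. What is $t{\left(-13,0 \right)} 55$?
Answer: $550$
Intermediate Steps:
$t{\left(g,j \right)} = 10 + 2 g j$ ($t{\left(g,j \right)} = -6 + \left(2 g j + 16\right) = -6 + \left(16 + 2 g j\right) = 10 + 2 g j$)
$t{\left(-13,0 \right)} 55 = \left(10 + 2 \left(-13\right) 0\right) 55 = \left(10 + 0\right) 55 = 10 \cdot 55 = 550$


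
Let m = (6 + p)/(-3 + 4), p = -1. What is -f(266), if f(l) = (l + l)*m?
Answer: -2660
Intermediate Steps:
m = 5 (m = (6 - 1)/(-3 + 4) = 5/1 = 5*1 = 5)
f(l) = 10*l (f(l) = (l + l)*5 = (2*l)*5 = 10*l)
-f(266) = -10*266 = -1*2660 = -2660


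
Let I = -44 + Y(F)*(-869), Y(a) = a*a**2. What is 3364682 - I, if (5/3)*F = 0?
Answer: 3364726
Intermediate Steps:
F = 0 (F = (3/5)*0 = 0)
Y(a) = a**3
I = -44 (I = -44 + 0**3*(-869) = -44 + 0*(-869) = -44 + 0 = -44)
3364682 - I = 3364682 - 1*(-44) = 3364682 + 44 = 3364726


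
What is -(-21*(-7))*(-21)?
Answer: 3087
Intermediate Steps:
-(-21*(-7))*(-21) = -147*(-21) = -1*(-3087) = 3087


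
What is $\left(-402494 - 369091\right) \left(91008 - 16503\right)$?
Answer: $-57486940425$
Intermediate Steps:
$\left(-402494 - 369091\right) \left(91008 - 16503\right) = \left(-771585\right) 74505 = -57486940425$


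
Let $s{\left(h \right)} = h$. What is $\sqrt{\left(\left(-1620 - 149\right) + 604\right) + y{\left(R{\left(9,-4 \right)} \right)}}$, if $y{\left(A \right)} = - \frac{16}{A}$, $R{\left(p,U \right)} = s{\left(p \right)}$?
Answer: $\frac{i \sqrt{10501}}{3} \approx 34.158 i$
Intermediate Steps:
$R{\left(p,U \right)} = p$
$\sqrt{\left(\left(-1620 - 149\right) + 604\right) + y{\left(R{\left(9,-4 \right)} \right)}} = \sqrt{\left(\left(-1620 - 149\right) + 604\right) - \frac{16}{9}} = \sqrt{\left(-1769 + 604\right) - \frac{16}{9}} = \sqrt{-1165 - \frac{16}{9}} = \sqrt{- \frac{10501}{9}} = \frac{i \sqrt{10501}}{3}$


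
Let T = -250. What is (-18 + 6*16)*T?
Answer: -19500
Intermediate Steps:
(-18 + 6*16)*T = (-18 + 6*16)*(-250) = (-18 + 96)*(-250) = 78*(-250) = -19500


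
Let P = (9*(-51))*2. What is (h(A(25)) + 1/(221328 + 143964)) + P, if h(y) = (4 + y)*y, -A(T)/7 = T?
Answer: 10596025045/365292 ≈ 29007.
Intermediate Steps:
A(T) = -7*T
h(y) = y*(4 + y)
P = -918 (P = -459*2 = -918)
(h(A(25)) + 1/(221328 + 143964)) + P = ((-7*25)*(4 - 7*25) + 1/(221328 + 143964)) - 918 = (-175*(4 - 175) + 1/365292) - 918 = (-175*(-171) + 1/365292) - 918 = (29925 + 1/365292) - 918 = 10931363101/365292 - 918 = 10596025045/365292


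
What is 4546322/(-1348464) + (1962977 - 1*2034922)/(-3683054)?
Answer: -4161833546227/1241616432264 ≈ -3.3519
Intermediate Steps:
4546322/(-1348464) + (1962977 - 1*2034922)/(-3683054) = 4546322*(-1/1348464) + (1962977 - 2034922)*(-1/3683054) = -2273161/674232 - 71945*(-1/3683054) = -2273161/674232 + 71945/3683054 = -4161833546227/1241616432264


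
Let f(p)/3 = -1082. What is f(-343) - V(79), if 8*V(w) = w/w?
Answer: -25969/8 ≈ -3246.1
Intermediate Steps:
V(w) = ⅛ (V(w) = (w/w)/8 = (⅛)*1 = ⅛)
f(p) = -3246 (f(p) = 3*(-1082) = -3246)
f(-343) - V(79) = -3246 - 1*⅛ = -3246 - ⅛ = -25969/8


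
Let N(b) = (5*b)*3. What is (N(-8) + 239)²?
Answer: 14161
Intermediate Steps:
N(b) = 15*b
(N(-8) + 239)² = (15*(-8) + 239)² = (-120 + 239)² = 119² = 14161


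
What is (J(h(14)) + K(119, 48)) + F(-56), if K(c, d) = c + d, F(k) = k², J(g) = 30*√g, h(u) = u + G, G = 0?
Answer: 3303 + 30*√14 ≈ 3415.3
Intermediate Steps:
h(u) = u (h(u) = u + 0 = u)
(J(h(14)) + K(119, 48)) + F(-56) = (30*√14 + (119 + 48)) + (-56)² = (30*√14 + 167) + 3136 = (167 + 30*√14) + 3136 = 3303 + 30*√14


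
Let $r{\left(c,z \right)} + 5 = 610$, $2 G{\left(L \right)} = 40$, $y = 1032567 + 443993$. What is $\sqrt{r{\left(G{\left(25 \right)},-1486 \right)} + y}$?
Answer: $\sqrt{1477165} \approx 1215.4$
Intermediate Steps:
$y = 1476560$
$G{\left(L \right)} = 20$ ($G{\left(L \right)} = \frac{1}{2} \cdot 40 = 20$)
$r{\left(c,z \right)} = 605$ ($r{\left(c,z \right)} = -5 + 610 = 605$)
$\sqrt{r{\left(G{\left(25 \right)},-1486 \right)} + y} = \sqrt{605 + 1476560} = \sqrt{1477165}$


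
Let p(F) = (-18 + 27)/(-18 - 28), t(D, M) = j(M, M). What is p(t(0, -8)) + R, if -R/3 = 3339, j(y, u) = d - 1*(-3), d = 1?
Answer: -460791/46 ≈ -10017.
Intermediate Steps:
j(y, u) = 4 (j(y, u) = 1 - 1*(-3) = 1 + 3 = 4)
t(D, M) = 4
R = -10017 (R = -3*3339 = -10017)
p(F) = -9/46 (p(F) = 9/(-46) = 9*(-1/46) = -9/46)
p(t(0, -8)) + R = -9/46 - 10017 = -460791/46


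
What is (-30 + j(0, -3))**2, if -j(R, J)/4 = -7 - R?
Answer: 4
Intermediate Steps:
j(R, J) = 28 + 4*R (j(R, J) = -4*(-7 - R) = 28 + 4*R)
(-30 + j(0, -3))**2 = (-30 + (28 + 4*0))**2 = (-30 + (28 + 0))**2 = (-30 + 28)**2 = (-2)**2 = 4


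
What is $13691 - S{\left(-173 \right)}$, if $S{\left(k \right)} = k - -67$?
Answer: $13797$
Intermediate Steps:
$S{\left(k \right)} = 67 + k$ ($S{\left(k \right)} = k + 67 = 67 + k$)
$13691 - S{\left(-173 \right)} = 13691 - \left(67 - 173\right) = 13691 - -106 = 13691 + 106 = 13797$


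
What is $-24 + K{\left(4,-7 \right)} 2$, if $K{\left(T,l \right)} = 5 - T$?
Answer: $-22$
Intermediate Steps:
$-24 + K{\left(4,-7 \right)} 2 = -24 + \left(5 - 4\right) 2 = -24 + 1 \cdot 2 = -24 + 2 = -22$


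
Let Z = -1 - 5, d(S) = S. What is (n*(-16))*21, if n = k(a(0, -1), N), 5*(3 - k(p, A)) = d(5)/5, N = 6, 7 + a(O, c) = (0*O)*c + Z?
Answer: -4704/5 ≈ -940.80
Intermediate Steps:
Z = -6
a(O, c) = -13 (a(O, c) = -7 + ((0*O)*c - 6) = -7 + (0*c - 6) = -7 + (0 - 6) = -7 - 6 = -13)
k(p, A) = 14/5 (k(p, A) = 3 - 1/5 = 3 - ⅕*1 = 3 - ⅕ = 14/5)
n = 14/5 ≈ 2.8000
(n*(-16))*21 = ((14/5)*(-16))*21 = -224/5*21 = -4704/5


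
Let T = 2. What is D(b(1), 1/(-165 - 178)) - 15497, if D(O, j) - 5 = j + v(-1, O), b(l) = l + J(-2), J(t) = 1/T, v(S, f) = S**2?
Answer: -5313414/343 ≈ -15491.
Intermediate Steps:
J(t) = 1/2
b(l) = 1/2 + l (b(l) = l + 1/2 = 1/2 + l)
D(O, j) = 6 + j (D(O, j) = 5 + (j + (-1)**2) = 5 + (j + 1) = 5 + (1 + j) = 6 + j)
D(b(1), 1/(-165 - 178)) - 15497 = (6 + 1/(-165 - 178)) - 15497 = (6 + 1/(-343)) - 15497 = (6 - 1/343) - 15497 = 2057/343 - 15497 = -5313414/343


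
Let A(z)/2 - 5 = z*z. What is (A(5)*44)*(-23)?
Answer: -60720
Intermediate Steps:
A(z) = 10 + 2*z² (A(z) = 10 + 2*(z*z) = 10 + 2*z²)
(A(5)*44)*(-23) = ((10 + 2*5²)*44)*(-23) = ((10 + 2*25)*44)*(-23) = ((10 + 50)*44)*(-23) = (60*44)*(-23) = 2640*(-23) = -60720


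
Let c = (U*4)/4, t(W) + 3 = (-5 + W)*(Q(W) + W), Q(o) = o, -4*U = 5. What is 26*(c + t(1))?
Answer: -637/2 ≈ -318.50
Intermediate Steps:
U = -5/4 (U = -¼*5 = -5/4 ≈ -1.2500)
t(W) = -3 + 2*W*(-5 + W) (t(W) = -3 + (-5 + W)*(W + W) = -3 + (-5 + W)*(2*W) = -3 + 2*W*(-5 + W))
c = -5/4 (c = -5/4*4/4 = -5*¼ = -5/4 ≈ -1.2500)
26*(c + t(1)) = 26*(-5/4 + (-3 - 10*1 + 2*1²)) = 26*(-5/4 + (-3 - 10 + 2*1)) = 26*(-5/4 + (-3 - 10 + 2)) = 26*(-5/4 - 11) = 26*(-49/4) = -637/2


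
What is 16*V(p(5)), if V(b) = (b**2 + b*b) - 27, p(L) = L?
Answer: 368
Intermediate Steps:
V(b) = -27 + 2*b**2 (V(b) = (b**2 + b**2) - 27 = 2*b**2 - 27 = -27 + 2*b**2)
16*V(p(5)) = 16*(-27 + 2*5**2) = 16*(-27 + 2*25) = 16*(-27 + 50) = 16*23 = 368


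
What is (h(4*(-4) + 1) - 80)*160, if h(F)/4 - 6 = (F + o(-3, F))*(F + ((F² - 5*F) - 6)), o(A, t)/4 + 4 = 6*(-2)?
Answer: -14115200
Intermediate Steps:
o(A, t) = -64 (o(A, t) = -16 + 4*(6*(-2)) = -16 + 4*(-12) = -16 - 48 = -64)
h(F) = 24 + 4*(-64 + F)*(-6 + F² - 4*F) (h(F) = 24 + 4*((F - 64)*(F + ((F² - 5*F) - 6))) = 24 + 4*((-64 + F)*(F + (-6 + F² - 5*F))) = 24 + 4*((-64 + F)*(-6 + F² - 4*F)) = 24 + 4*(-64 + F)*(-6 + F² - 4*F))
(h(4*(-4) + 1) - 80)*160 = ((1560 - 272*(4*(-4) + 1)² + 4*(4*(-4) + 1)³ + 1000*(4*(-4) + 1)) - 80)*160 = ((1560 - 272*(-16 + 1)² + 4*(-16 + 1)³ + 1000*(-16 + 1)) - 80)*160 = ((1560 - 272*(-15)² + 4*(-15)³ + 1000*(-15)) - 80)*160 = ((1560 - 272*225 + 4*(-3375) - 15000) - 80)*160 = ((1560 - 61200 - 13500 - 15000) - 80)*160 = (-88140 - 80)*160 = -88220*160 = -14115200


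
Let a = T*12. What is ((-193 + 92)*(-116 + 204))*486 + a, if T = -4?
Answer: -4319616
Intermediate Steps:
a = -48 (a = -4*12 = -48)
((-193 + 92)*(-116 + 204))*486 + a = ((-193 + 92)*(-116 + 204))*486 - 48 = -101*88*486 - 48 = -8888*486 - 48 = -4319568 - 48 = -4319616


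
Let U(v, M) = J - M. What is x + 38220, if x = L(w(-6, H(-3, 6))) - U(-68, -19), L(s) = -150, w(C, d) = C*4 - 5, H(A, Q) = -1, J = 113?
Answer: 37938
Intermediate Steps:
w(C, d) = -5 + 4*C (w(C, d) = 4*C - 5 = -5 + 4*C)
U(v, M) = 113 - M
x = -282 (x = -150 - (113 - 1*(-19)) = -150 - (113 + 19) = -150 - 1*132 = -150 - 132 = -282)
x + 38220 = -282 + 38220 = 37938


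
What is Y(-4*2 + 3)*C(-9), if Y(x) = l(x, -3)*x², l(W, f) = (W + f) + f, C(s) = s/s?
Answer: -275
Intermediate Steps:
C(s) = 1
l(W, f) = W + 2*f
Y(x) = x²*(-6 + x) (Y(x) = (x + 2*(-3))*x² = (x - 6)*x² = (-6 + x)*x² = x²*(-6 + x))
Y(-4*2 + 3)*C(-9) = ((-4*2 + 3)²*(-6 + (-4*2 + 3)))*1 = ((-8 + 3)²*(-6 + (-8 + 3)))*1 = ((-5)²*(-6 - 5))*1 = (25*(-11))*1 = -275*1 = -275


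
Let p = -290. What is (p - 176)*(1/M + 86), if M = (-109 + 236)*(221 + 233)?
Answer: -1155351237/28829 ≈ -40076.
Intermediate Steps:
M = 57658 (M = 127*454 = 57658)
(p - 176)*(1/M + 86) = (-290 - 176)*(1/57658 + 86) = -466*(1/57658 + 86) = -466*4958589/57658 = -1155351237/28829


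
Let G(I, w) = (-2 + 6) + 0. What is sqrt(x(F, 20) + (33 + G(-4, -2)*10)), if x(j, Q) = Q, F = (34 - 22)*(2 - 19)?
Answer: sqrt(93) ≈ 9.6436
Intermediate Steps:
F = -204 (F = 12*(-17) = -204)
G(I, w) = 4 (G(I, w) = 4 + 0 = 4)
sqrt(x(F, 20) + (33 + G(-4, -2)*10)) = sqrt(20 + (33 + 4*10)) = sqrt(20 + (33 + 40)) = sqrt(20 + 73) = sqrt(93)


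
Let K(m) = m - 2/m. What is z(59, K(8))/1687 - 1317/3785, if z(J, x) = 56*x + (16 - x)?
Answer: -2191451/25541180 ≈ -0.085801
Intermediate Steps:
K(m) = m - 2/m
z(J, x) = 16 + 55*x
z(59, K(8))/1687 - 1317/3785 = (16 + 55*(8 - 2/8))/1687 - 1317/3785 = (16 + 55*(8 - 2*⅛))*(1/1687) - 1317*1/3785 = (16 + 55*(8 - ¼))*(1/1687) - 1317/3785 = (16 + 55*(31/4))*(1/1687) - 1317/3785 = (16 + 1705/4)*(1/1687) - 1317/3785 = (1769/4)*(1/1687) - 1317/3785 = 1769/6748 - 1317/3785 = -2191451/25541180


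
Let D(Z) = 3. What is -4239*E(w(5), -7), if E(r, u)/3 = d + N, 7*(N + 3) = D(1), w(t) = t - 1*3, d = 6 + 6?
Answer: -839322/7 ≈ -1.1990e+5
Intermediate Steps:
d = 12
w(t) = -3 + t (w(t) = t - 3 = -3 + t)
N = -18/7 (N = -3 + (1/7)*3 = -3 + 3/7 = -18/7 ≈ -2.5714)
E(r, u) = 198/7 (E(r, u) = 3*(12 - 18/7) = 3*(66/7) = 198/7)
-4239*E(w(5), -7) = -4239*198/7 = -839322/7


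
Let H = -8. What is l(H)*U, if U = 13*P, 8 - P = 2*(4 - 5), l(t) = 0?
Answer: 0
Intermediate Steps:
P = 10 (P = 8 - 2*(4 - 5) = 8 - 2*(-1) = 8 - 1*(-2) = 8 + 2 = 10)
U = 130 (U = 13*10 = 130)
l(H)*U = 0*130 = 0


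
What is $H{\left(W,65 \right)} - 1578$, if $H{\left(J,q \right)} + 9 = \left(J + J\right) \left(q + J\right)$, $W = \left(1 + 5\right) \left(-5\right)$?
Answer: $-3687$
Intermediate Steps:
$W = -30$ ($W = 6 \left(-5\right) = -30$)
$H{\left(J,q \right)} = -9 + 2 J \left(J + q\right)$ ($H{\left(J,q \right)} = -9 + \left(J + J\right) \left(q + J\right) = -9 + 2 J \left(J + q\right)$)
$H{\left(W,65 \right)} - 1578 = \left(-9 + 2 \left(-30\right)^{2} + 2 \left(-30\right) 65\right) - 1578 = \left(-9 + 2 \cdot 900 - 3900\right) - 1578 = \left(-9 + 1800 - 3900\right) - 1578 = -2109 - 1578 = -3687$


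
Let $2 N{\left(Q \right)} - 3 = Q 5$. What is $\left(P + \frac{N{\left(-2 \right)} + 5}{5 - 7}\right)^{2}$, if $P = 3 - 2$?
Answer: $\frac{1}{16} \approx 0.0625$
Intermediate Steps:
$N{\left(Q \right)} = \frac{3}{2} + \frac{5 Q}{2}$ ($N{\left(Q \right)} = \frac{3}{2} + \frac{Q 5}{2} = \frac{3}{2} + \frac{5 Q}{2}$)
$P = 1$
$\left(P + \frac{N{\left(-2 \right)} + 5}{5 - 7}\right)^{2} = \left(1 + \frac{\left(\frac{3}{2} + \frac{5}{2} \left(-2\right)\right) + 5}{5 - 7}\right)^{2} = \left(1 + \frac{\left(\frac{3}{2} - 5\right) + 5}{-2}\right)^{2} = \left(1 + \left(- \frac{7}{2} + 5\right) \left(- \frac{1}{2}\right)\right)^{2} = \left(1 + \frac{3}{2} \left(- \frac{1}{2}\right)\right)^{2} = \left(1 - \frac{3}{4}\right)^{2} = \left(\frac{1}{4}\right)^{2} = \frac{1}{16}$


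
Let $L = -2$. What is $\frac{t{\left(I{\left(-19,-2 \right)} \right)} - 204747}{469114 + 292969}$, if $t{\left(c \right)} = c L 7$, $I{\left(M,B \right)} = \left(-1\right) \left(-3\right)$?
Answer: $- \frac{204789}{762083} \approx -0.26872$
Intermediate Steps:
$I{\left(M,B \right)} = 3$
$t{\left(c \right)} = - 14 c$ ($t{\left(c \right)} = c \left(-2\right) 7 = - 2 c 7 = - 14 c$)
$\frac{t{\left(I{\left(-19,-2 \right)} \right)} - 204747}{469114 + 292969} = \frac{\left(-14\right) 3 - 204747}{469114 + 292969} = \frac{-42 - 204747}{762083} = \left(-204789\right) \frac{1}{762083} = - \frac{204789}{762083}$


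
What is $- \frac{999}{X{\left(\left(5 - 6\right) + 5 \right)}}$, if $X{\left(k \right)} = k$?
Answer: $- \frac{999}{4} \approx -249.75$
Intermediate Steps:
$- \frac{999}{X{\left(\left(5 - 6\right) + 5 \right)}} = - \frac{999}{\left(5 - 6\right) + 5} = - \frac{999}{-1 + 5} = - \frac{999}{4}$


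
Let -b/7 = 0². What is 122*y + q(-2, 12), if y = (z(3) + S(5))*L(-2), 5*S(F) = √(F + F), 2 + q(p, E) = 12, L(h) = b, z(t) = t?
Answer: 10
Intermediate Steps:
b = 0 (b = -7*0² = -7*0 = 0)
L(h) = 0
q(p, E) = 10 (q(p, E) = -2 + 12 = 10)
S(F) = √2*√F/5 (S(F) = √(F + F)/5 = √(2*F)/5 = (√2*√F)/5 = √2*√F/5)
y = 0 (y = (3 + √2*√5/5)*0 = (3 + √10/5)*0 = 0)
122*y + q(-2, 12) = 122*0 + 10 = 0 + 10 = 10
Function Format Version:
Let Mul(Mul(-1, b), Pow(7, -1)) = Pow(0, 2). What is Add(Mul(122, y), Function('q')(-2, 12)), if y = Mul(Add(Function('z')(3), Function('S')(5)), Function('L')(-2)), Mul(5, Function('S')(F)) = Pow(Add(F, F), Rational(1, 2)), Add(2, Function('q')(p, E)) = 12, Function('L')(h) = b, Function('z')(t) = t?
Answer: 10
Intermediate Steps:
b = 0 (b = Mul(-7, Pow(0, 2)) = Mul(-7, 0) = 0)
Function('L')(h) = 0
Function('q')(p, E) = 10 (Function('q')(p, E) = Add(-2, 12) = 10)
Function('S')(F) = Mul(Rational(1, 5), Pow(2, Rational(1, 2)), Pow(F, Rational(1, 2))) (Function('S')(F) = Mul(Rational(1, 5), Pow(Add(F, F), Rational(1, 2))) = Mul(Rational(1, 5), Pow(Mul(2, F), Rational(1, 2))) = Mul(Rational(1, 5), Mul(Pow(2, Rational(1, 2)), Pow(F, Rational(1, 2)))) = Mul(Rational(1, 5), Pow(2, Rational(1, 2)), Pow(F, Rational(1, 2))))
y = 0 (y = Mul(Add(3, Mul(Rational(1, 5), Pow(2, Rational(1, 2)), Pow(5, Rational(1, 2)))), 0) = Mul(Add(3, Mul(Rational(1, 5), Pow(10, Rational(1, 2)))), 0) = 0)
Add(Mul(122, y), Function('q')(-2, 12)) = Add(Mul(122, 0), 10) = Add(0, 10) = 10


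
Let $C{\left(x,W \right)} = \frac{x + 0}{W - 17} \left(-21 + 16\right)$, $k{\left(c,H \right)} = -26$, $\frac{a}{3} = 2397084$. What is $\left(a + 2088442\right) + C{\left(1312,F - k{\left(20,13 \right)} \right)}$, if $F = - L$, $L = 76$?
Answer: $\frac{621746058}{67} \approx 9.2798 \cdot 10^{6}$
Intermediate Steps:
$a = 7191252$ ($a = 3 \cdot 2397084 = 7191252$)
$F = -76$ ($F = \left(-1\right) 76 = -76$)
$C{\left(x,W \right)} = - \frac{5 x}{-17 + W}$ ($C{\left(x,W \right)} = \frac{x}{-17 + W} \left(-5\right) = - \frac{5 x}{-17 + W}$)
$\left(a + 2088442\right) + C{\left(1312,F - k{\left(20,13 \right)} \right)} = \left(7191252 + 2088442\right) - \frac{6560}{-17 - 50} = 9279694 - \frac{6560}{-17 + \left(-76 + 26\right)} = 9279694 - \frac{6560}{-17 - 50} = 9279694 - \frac{6560}{-67} = 9279694 - 6560 \left(- \frac{1}{67}\right) = 9279694 + \frac{6560}{67} = \frac{621746058}{67}$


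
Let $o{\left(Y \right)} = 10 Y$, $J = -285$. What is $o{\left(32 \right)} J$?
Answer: $-91200$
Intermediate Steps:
$o{\left(32 \right)} J = 10 \cdot 32 \left(-285\right) = 320 \left(-285\right) = -91200$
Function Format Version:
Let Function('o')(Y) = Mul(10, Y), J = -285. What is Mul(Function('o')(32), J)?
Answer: -91200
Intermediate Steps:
Mul(Function('o')(32), J) = Mul(Mul(10, 32), -285) = Mul(320, -285) = -91200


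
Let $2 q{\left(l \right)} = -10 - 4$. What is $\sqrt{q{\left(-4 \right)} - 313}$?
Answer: $8 i \sqrt{5} \approx 17.889 i$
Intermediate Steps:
$q{\left(l \right)} = -7$ ($q{\left(l \right)} = \frac{-10 - 4}{2} = \frac{1}{2} \left(-14\right) = -7$)
$\sqrt{q{\left(-4 \right)} - 313} = \sqrt{-7 - 313} = \sqrt{-320} = 8 i \sqrt{5}$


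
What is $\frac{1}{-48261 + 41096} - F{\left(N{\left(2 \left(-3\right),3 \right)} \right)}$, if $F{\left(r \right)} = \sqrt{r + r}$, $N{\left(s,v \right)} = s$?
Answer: $- \frac{1}{7165} - 2 i \sqrt{3} \approx -0.00013957 - 3.4641 i$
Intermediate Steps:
$F{\left(r \right)} = \sqrt{2} \sqrt{r}$ ($F{\left(r \right)} = \sqrt{2 r} = \sqrt{2} \sqrt{r}$)
$\frac{1}{-48261 + 41096} - F{\left(N{\left(2 \left(-3\right),3 \right)} \right)} = \frac{1}{-48261 + 41096} - \sqrt{2} \sqrt{2 \left(-3\right)} = \frac{1}{-7165} - \sqrt{2} \sqrt{-6} = - \frac{1}{7165} - \sqrt{2} i \sqrt{6} = - \frac{1}{7165} - 2 i \sqrt{3}$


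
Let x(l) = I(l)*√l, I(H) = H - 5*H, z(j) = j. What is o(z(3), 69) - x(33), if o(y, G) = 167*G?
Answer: 11523 + 132*√33 ≈ 12281.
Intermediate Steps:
I(H) = -4*H
x(l) = -4*l^(3/2) (x(l) = (-4*l)*√l = -4*l^(3/2))
o(z(3), 69) - x(33) = 167*69 - (-4)*33^(3/2) = 11523 - (-4)*33*√33 = 11523 - (-132)*√33 = 11523 + 132*√33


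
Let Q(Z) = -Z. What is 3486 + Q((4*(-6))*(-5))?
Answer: 3366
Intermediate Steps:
3486 + Q((4*(-6))*(-5)) = 3486 - 4*(-6)*(-5) = 3486 - (-24)*(-5) = 3486 - 1*120 = 3486 - 120 = 3366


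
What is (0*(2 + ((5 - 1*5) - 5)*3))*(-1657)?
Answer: 0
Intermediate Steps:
(0*(2 + ((5 - 1*5) - 5)*3))*(-1657) = (0*(2 + ((5 - 5) - 5)*3))*(-1657) = (0*(2 + (0 - 5)*3))*(-1657) = (0*(2 - 5*3))*(-1657) = (0*(2 - 15))*(-1657) = (0*(-13))*(-1657) = 0*(-1657) = 0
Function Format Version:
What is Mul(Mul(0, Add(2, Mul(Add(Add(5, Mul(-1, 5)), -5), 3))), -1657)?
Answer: 0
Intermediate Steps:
Mul(Mul(0, Add(2, Mul(Add(Add(5, Mul(-1, 5)), -5), 3))), -1657) = Mul(Mul(0, Add(2, Mul(Add(Add(5, -5), -5), 3))), -1657) = Mul(Mul(0, Add(2, Mul(Add(0, -5), 3))), -1657) = Mul(Mul(0, Add(2, Mul(-5, 3))), -1657) = Mul(Mul(0, Add(2, -15)), -1657) = Mul(Mul(0, -13), -1657) = Mul(0, -1657) = 0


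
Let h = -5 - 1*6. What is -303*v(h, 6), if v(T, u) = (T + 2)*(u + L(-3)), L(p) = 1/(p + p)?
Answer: 31815/2 ≈ 15908.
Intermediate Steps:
L(p) = 1/(2*p)
h = -11 (h = -5 - 6 = -11)
v(T, u) = (2 + T)*(-⅙ + u) (v(T, u) = (T + 2)*(u + (½)/(-3)) = (2 + T)*(u + (½)*(-⅓)) = (2 + T)*(u - ⅙) = (2 + T)*(-⅙ + u))
-303*v(h, 6) = -303*(-⅓ + 2*6 - ⅙*(-11) - 11*6) = -303*(-⅓ + 12 + 11/6 - 66) = -303*(-105/2) = 31815/2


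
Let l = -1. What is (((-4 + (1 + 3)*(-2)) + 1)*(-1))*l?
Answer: -11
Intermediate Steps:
(((-4 + (1 + 3)*(-2)) + 1)*(-1))*l = (((-4 + (1 + 3)*(-2)) + 1)*(-1))*(-1) = (((-4 + 4*(-2)) + 1)*(-1))*(-1) = (((-4 - 8) + 1)*(-1))*(-1) = ((-12 + 1)*(-1))*(-1) = -11*(-1)*(-1) = 11*(-1) = -11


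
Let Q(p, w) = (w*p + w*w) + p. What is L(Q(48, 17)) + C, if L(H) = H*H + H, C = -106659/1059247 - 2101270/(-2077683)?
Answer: 418325079554726365/314397069243 ≈ 1.3306e+6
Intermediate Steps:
C = 286308621799/314397069243 (C = -106659*1/1059247 - 2101270*(-1/2077683) = -15237/151321 + 2101270/2077683 = 286308621799/314397069243 ≈ 0.91066)
Q(p, w) = p + w² + p*w (Q(p, w) = (p*w + w²) + p = (w² + p*w) + p = p + w² + p*w)
L(H) = H + H² (L(H) = H² + H = H + H²)
L(Q(48, 17)) + C = (48 + 17² + 48*17)*(1 + (48 + 17² + 48*17)) + 286308621799/314397069243 = (48 + 289 + 816)*(1 + (48 + 289 + 816)) + 286308621799/314397069243 = 1153*(1 + 1153) + 286308621799/314397069243 = 1153*1154 + 286308621799/314397069243 = 1330562 + 286308621799/314397069243 = 418325079554726365/314397069243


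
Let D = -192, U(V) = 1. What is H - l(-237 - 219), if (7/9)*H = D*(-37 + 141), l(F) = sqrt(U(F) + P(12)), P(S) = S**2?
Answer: -179712/7 - sqrt(145) ≈ -25685.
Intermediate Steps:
l(F) = sqrt(145) (l(F) = sqrt(1 + 12**2) = sqrt(1 + 144) = sqrt(145))
H = -179712/7 (H = 9*(-192*(-37 + 141))/7 = 9*(-192*104)/7 = (9/7)*(-19968) = -179712/7 ≈ -25673.)
H - l(-237 - 219) = -179712/7 - sqrt(145)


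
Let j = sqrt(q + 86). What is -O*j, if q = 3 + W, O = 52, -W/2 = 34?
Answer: -52*sqrt(21) ≈ -238.29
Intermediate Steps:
W = -68 (W = -2*34 = -68)
q = -65 (q = 3 - 68 = -65)
j = sqrt(21) (j = sqrt(-65 + 86) = sqrt(21) ≈ 4.5826)
-O*j = -52*sqrt(21)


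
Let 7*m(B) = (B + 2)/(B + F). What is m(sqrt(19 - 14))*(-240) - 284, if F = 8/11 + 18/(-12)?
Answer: -4996748/14917 - 322080*sqrt(5)/14917 ≈ -383.25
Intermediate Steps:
F = -17/22 (F = 8*(1/11) + 18*(-1/12) = 8/11 - 3/2 = -17/22 ≈ -0.77273)
m(B) = (2 + B)/(7*(-17/22 + B)) (m(B) = ((B + 2)/(B - 17/22))/7 = ((2 + B)/(-17/22 + B))/7 = (2 + B)/(7*(-17/22 + B)))
m(sqrt(19 - 14))*(-240) - 284 = (22*(2 + sqrt(19 - 14))/(7*(-17 + 22*sqrt(19 - 14))))*(-240) - 284 = (22*(2 + sqrt(5))/(7*(-17 + 22*sqrt(5))))*(-240) - 284 = -5280*(2 + sqrt(5))/(7*(-17 + 22*sqrt(5))) - 284 = -284 - 5280*(2 + sqrt(5))/(7*(-17 + 22*sqrt(5)))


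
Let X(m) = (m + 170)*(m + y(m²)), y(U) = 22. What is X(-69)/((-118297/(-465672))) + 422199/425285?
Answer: -940061678645337/50309939645 ≈ -18685.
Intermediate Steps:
X(m) = (22 + m)*(170 + m) (X(m) = (m + 170)*(m + 22) = (170 + m)*(22 + m) = (22 + m)*(170 + m))
X(-69)/((-118297/(-465672))) + 422199/425285 = (3740 + (-69)² + 192*(-69))/((-118297/(-465672))) + 422199/425285 = (3740 + 4761 - 13248)/((-118297*(-1/465672))) + 422199*(1/425285) = -4747/118297/465672 + 422199/425285 = -4747*465672/118297 + 422199/425285 = -2210544984/118297 + 422199/425285 = -940061678645337/50309939645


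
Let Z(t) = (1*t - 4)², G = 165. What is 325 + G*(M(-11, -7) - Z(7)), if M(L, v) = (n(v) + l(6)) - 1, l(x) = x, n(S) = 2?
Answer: -5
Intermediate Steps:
M(L, v) = 7 (M(L, v) = (2 + 6) - 1 = 8 - 1 = 7)
Z(t) = (-4 + t)² (Z(t) = (t - 4)² = (-4 + t)²)
325 + G*(M(-11, -7) - Z(7)) = 325 + 165*(7 - (-4 + 7)²) = 325 + 165*(7 - 1*3²) = 325 + 165*(7 - 1*9) = 325 + 165*(7 - 9) = 325 + 165*(-2) = 325 - 330 = -5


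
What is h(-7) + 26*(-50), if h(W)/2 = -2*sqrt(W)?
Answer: -1300 - 4*I*sqrt(7) ≈ -1300.0 - 10.583*I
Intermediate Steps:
h(W) = -4*sqrt(W) (h(W) = 2*(-2*sqrt(W)) = -4*sqrt(W))
h(-7) + 26*(-50) = -4*I*sqrt(7) + 26*(-50) = -4*I*sqrt(7) - 1300 = -1300 - 4*I*sqrt(7)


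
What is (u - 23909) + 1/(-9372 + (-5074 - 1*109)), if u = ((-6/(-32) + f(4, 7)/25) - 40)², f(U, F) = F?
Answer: -10407957501241/465760000 ≈ -22346.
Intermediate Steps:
u = 250050969/160000 (u = ((-6/(-32) + 7/25) - 40)² = ((-6*(-1/32) + 7*(1/25)) - 40)² = ((3/16 + 7/25) - 40)² = (187/400 - 40)² = (-15813/400)² = 250050969/160000 ≈ 1562.8)
(u - 23909) + 1/(-9372 + (-5074 - 1*109)) = (250050969/160000 - 23909) + 1/(-9372 + (-5074 - 1*109)) = -3575389031/160000 + 1/(-9372 + (-5074 - 109)) = -3575389031/160000 + 1/(-9372 - 5183) = -3575389031/160000 + 1/(-14555) = -3575389031/160000 - 1/14555 = -10407957501241/465760000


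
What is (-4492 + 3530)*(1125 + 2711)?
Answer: -3690232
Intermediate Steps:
(-4492 + 3530)*(1125 + 2711) = -962*3836 = -3690232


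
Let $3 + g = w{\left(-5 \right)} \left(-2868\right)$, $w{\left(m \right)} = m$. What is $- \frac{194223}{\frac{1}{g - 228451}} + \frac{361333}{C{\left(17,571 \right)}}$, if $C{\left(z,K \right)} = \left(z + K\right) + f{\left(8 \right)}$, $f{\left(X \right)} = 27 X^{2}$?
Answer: $\frac{96312860046685}{2316} \approx 4.1586 \cdot 10^{10}$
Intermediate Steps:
$C{\left(z,K \right)} = 1728 + K + z$ ($C{\left(z,K \right)} = \left(z + K\right) + 27 \cdot 8^{2} = \left(K + z\right) + 27 \cdot 64 = \left(K + z\right) + 1728 = 1728 + K + z$)
$g = 14337$ ($g = -3 - -14340 = -3 + 14340 = 14337$)
$- \frac{194223}{\frac{1}{g - 228451}} + \frac{361333}{C{\left(17,571 \right)}} = - \frac{194223}{\frac{1}{14337 - 228451}} + \frac{361333}{1728 + 571 + 17} = - \frac{194223}{\frac{1}{-214114}} + \frac{361333}{2316} = - \frac{194223}{- \frac{1}{214114}} + 361333 \cdot \frac{1}{2316} = \left(-194223\right) \left(-214114\right) + \frac{361333}{2316} = 41585863422 + \frac{361333}{2316} = \frac{96312860046685}{2316}$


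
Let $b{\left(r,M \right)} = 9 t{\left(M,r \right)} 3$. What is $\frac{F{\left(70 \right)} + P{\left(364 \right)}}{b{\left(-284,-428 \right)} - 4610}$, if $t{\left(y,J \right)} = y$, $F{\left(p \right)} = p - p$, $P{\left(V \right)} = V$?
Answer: $- \frac{182}{8083} \approx -0.022516$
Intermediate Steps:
$F{\left(p \right)} = 0$
$b{\left(r,M \right)} = 27 M$ ($b{\left(r,M \right)} = 9 M 3 = 27 M$)
$\frac{F{\left(70 \right)} + P{\left(364 \right)}}{b{\left(-284,-428 \right)} - 4610} = \frac{0 + 364}{27 \left(-428\right) - 4610} = \frac{364}{-11556 - 4610} = \frac{364}{-16166} = 364 \left(- \frac{1}{16166}\right) = - \frac{182}{8083}$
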